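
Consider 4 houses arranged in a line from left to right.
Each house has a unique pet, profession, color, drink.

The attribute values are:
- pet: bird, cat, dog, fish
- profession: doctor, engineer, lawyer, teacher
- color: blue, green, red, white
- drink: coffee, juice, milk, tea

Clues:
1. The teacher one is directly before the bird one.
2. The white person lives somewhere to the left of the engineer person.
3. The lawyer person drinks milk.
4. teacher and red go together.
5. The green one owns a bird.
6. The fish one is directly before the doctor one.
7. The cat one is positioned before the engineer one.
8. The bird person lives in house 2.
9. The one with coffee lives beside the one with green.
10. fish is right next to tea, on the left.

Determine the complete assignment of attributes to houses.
Solution:

House | Pet | Profession | Color | Drink
----------------------------------------
  1   | fish | teacher | red | coffee
  2   | bird | doctor | green | tea
  3   | cat | lawyer | white | milk
  4   | dog | engineer | blue | juice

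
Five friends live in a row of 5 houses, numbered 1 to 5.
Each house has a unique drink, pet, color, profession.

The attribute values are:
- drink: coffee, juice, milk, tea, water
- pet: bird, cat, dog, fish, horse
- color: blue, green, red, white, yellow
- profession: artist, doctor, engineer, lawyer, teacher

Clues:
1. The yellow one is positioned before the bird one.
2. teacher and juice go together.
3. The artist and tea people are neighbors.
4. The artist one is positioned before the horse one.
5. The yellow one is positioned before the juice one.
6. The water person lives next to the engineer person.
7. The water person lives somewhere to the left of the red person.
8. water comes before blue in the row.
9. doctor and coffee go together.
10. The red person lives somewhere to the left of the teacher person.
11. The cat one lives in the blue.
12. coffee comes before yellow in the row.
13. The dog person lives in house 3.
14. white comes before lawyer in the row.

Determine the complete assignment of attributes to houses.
Solution:

House | Drink | Pet | Color | Profession
----------------------------------------
  1   | water | fish | white | artist
  2   | tea | cat | blue | engineer
  3   | coffee | dog | red | doctor
  4   | milk | horse | yellow | lawyer
  5   | juice | bird | green | teacher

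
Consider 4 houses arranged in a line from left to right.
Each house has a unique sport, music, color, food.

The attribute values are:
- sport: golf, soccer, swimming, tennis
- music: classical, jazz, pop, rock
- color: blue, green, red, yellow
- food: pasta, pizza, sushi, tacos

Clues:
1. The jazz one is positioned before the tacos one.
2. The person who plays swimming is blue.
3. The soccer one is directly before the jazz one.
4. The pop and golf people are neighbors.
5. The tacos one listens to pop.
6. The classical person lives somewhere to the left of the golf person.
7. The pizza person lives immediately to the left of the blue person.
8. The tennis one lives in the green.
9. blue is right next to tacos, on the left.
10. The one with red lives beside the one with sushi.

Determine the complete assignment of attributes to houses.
Solution:

House | Sport | Music | Color | Food
------------------------------------
  1   | soccer | classical | red | pizza
  2   | swimming | jazz | blue | sushi
  3   | tennis | pop | green | tacos
  4   | golf | rock | yellow | pasta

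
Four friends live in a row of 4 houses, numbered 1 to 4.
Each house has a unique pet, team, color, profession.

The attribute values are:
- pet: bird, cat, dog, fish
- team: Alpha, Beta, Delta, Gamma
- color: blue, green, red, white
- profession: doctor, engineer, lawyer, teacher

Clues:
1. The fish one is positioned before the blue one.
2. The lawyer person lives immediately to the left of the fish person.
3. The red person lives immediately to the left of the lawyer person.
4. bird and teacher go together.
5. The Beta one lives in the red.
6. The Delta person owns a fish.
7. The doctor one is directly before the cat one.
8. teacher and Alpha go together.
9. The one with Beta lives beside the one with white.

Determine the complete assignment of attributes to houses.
Solution:

House | Pet | Team | Color | Profession
---------------------------------------
  1   | dog | Beta | red | doctor
  2   | cat | Gamma | white | lawyer
  3   | fish | Delta | green | engineer
  4   | bird | Alpha | blue | teacher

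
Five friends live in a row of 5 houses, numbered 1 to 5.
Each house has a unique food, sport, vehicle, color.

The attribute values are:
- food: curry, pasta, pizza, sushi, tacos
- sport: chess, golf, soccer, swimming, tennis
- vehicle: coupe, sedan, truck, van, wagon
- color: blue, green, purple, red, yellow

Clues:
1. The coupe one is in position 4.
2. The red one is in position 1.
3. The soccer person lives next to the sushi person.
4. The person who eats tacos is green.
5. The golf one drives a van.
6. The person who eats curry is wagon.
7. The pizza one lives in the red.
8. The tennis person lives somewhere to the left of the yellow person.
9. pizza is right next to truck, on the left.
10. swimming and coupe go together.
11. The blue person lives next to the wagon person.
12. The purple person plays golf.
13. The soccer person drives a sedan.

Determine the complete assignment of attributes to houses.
Solution:

House | Food | Sport | Vehicle | Color
--------------------------------------
  1   | pizza | soccer | sedan | red
  2   | sushi | tennis | truck | blue
  3   | curry | chess | wagon | yellow
  4   | tacos | swimming | coupe | green
  5   | pasta | golf | van | purple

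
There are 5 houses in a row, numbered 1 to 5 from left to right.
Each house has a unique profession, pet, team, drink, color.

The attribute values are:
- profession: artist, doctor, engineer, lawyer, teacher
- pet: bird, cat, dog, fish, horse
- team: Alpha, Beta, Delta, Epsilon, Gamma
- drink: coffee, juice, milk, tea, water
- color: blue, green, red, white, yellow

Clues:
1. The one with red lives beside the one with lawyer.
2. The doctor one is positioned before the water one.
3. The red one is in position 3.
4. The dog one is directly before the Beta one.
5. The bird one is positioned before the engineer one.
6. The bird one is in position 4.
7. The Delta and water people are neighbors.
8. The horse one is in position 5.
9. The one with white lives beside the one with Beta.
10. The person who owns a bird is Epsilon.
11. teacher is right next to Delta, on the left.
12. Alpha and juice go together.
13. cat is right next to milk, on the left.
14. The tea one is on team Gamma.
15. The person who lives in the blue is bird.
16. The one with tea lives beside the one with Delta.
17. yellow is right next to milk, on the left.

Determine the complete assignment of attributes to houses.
Solution:

House | Profession | Pet | Team | Drink | Color
-----------------------------------------------
  1   | teacher | cat | Gamma | tea | yellow
  2   | doctor | dog | Delta | milk | white
  3   | artist | fish | Beta | water | red
  4   | lawyer | bird | Epsilon | coffee | blue
  5   | engineer | horse | Alpha | juice | green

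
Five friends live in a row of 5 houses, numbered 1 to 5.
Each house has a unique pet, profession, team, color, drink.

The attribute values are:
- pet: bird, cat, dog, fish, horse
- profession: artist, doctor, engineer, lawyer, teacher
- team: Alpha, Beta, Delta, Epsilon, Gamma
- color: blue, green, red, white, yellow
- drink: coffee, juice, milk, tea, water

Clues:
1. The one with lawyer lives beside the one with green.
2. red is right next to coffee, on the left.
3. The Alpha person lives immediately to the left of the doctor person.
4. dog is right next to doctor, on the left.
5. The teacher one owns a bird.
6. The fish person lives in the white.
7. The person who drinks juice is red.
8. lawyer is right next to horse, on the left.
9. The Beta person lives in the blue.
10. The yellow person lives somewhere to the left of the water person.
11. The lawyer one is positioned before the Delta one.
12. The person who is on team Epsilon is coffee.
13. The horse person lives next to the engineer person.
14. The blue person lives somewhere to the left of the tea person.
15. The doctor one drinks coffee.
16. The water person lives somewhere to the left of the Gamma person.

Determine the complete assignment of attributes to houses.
Solution:

House | Pet | Profession | Team | Color | Drink
-----------------------------------------------
  1   | dog | lawyer | Alpha | red | juice
  2   | horse | doctor | Epsilon | green | coffee
  3   | cat | engineer | Delta | yellow | milk
  4   | bird | teacher | Beta | blue | water
  5   | fish | artist | Gamma | white | tea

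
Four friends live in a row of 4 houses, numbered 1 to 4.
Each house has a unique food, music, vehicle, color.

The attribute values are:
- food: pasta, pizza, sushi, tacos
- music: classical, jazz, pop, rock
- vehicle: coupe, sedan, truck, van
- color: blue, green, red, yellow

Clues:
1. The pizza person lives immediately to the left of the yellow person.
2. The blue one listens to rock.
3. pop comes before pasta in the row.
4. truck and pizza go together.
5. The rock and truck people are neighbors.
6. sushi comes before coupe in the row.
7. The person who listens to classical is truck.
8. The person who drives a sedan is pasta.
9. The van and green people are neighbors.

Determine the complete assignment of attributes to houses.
Solution:

House | Food | Music | Vehicle | Color
--------------------------------------
  1   | sushi | rock | van | blue
  2   | pizza | classical | truck | green
  3   | tacos | pop | coupe | yellow
  4   | pasta | jazz | sedan | red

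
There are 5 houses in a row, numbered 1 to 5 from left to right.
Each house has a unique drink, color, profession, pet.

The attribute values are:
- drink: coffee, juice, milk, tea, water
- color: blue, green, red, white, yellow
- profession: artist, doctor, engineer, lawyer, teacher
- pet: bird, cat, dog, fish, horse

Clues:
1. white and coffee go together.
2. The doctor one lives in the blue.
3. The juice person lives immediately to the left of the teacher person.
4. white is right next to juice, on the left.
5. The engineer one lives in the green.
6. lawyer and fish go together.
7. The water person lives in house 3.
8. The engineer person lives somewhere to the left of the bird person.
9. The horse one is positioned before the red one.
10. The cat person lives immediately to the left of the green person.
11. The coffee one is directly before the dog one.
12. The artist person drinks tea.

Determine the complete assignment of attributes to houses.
Solution:

House | Drink | Color | Profession | Pet
----------------------------------------
  1   | coffee | white | lawyer | fish
  2   | juice | blue | doctor | dog
  3   | water | yellow | teacher | cat
  4   | milk | green | engineer | horse
  5   | tea | red | artist | bird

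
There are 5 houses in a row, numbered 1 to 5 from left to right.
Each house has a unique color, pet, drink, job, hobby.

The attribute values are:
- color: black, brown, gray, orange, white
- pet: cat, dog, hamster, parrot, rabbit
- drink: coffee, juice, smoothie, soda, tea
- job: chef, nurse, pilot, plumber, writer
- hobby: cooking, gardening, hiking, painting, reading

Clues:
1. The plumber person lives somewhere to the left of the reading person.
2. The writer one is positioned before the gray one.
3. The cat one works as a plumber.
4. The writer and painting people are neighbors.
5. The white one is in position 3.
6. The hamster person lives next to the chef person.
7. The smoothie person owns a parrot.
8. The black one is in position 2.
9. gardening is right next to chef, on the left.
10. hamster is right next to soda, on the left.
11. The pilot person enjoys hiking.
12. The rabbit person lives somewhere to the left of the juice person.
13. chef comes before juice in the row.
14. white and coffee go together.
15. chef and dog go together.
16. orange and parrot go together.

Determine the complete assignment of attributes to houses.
Solution:

House | Color | Pet | Drink | Job | Hobby
-----------------------------------------
  1   | brown | hamster | tea | writer | gardening
  2   | black | dog | soda | chef | painting
  3   | white | rabbit | coffee | pilot | hiking
  4   | gray | cat | juice | plumber | cooking
  5   | orange | parrot | smoothie | nurse | reading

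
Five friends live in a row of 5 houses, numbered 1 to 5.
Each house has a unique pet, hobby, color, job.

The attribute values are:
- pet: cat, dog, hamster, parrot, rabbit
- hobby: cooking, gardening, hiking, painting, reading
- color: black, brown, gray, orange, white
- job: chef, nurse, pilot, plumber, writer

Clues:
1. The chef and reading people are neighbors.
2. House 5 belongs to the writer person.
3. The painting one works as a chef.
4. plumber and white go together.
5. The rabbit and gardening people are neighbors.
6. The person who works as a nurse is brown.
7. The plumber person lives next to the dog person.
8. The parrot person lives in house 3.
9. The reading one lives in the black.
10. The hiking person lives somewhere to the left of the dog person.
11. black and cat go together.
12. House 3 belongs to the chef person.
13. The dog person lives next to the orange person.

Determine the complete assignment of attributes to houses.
Solution:

House | Pet | Hobby | Color | Job
---------------------------------
  1   | rabbit | hiking | white | plumber
  2   | dog | gardening | brown | nurse
  3   | parrot | painting | orange | chef
  4   | cat | reading | black | pilot
  5   | hamster | cooking | gray | writer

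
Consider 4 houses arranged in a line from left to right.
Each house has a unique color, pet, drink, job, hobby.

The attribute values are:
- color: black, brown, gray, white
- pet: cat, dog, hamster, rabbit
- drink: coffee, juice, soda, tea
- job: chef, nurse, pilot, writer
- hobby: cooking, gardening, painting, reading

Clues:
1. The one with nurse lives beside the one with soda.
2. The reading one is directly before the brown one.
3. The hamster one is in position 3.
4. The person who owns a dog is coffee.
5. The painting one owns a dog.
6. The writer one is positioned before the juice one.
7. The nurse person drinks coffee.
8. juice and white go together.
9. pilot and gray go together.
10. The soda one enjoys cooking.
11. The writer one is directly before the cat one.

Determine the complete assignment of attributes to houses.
Solution:

House | Color | Pet | Drink | Job | Hobby
-----------------------------------------
  1   | gray | rabbit | tea | pilot | reading
  2   | brown | dog | coffee | nurse | painting
  3   | black | hamster | soda | writer | cooking
  4   | white | cat | juice | chef | gardening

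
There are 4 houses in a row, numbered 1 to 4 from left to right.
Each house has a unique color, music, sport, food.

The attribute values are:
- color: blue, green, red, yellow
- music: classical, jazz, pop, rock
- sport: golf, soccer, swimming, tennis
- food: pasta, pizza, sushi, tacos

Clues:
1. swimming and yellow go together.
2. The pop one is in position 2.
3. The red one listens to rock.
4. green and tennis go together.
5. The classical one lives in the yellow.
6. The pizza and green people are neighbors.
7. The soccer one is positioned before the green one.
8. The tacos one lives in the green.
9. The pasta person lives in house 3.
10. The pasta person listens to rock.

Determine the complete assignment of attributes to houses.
Solution:

House | Color | Music | Sport | Food
------------------------------------
  1   | blue | jazz | soccer | pizza
  2   | green | pop | tennis | tacos
  3   | red | rock | golf | pasta
  4   | yellow | classical | swimming | sushi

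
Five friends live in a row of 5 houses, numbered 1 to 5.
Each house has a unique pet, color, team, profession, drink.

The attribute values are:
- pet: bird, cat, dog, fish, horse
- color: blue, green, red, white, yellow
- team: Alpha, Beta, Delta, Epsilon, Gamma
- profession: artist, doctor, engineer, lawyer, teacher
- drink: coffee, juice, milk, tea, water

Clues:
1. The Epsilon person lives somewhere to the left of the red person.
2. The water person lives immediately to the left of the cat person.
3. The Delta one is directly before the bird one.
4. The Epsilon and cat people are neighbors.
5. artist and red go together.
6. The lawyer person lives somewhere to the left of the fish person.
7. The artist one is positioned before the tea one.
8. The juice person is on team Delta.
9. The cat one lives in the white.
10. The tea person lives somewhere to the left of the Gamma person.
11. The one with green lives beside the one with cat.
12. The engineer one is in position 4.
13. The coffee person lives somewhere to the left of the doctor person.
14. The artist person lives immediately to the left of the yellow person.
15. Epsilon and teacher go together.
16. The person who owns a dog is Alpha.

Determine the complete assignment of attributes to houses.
Solution:

House | Pet | Color | Team | Profession | Drink
-----------------------------------------------
  1   | horse | green | Epsilon | teacher | water
  2   | cat | white | Delta | lawyer | juice
  3   | bird | red | Beta | artist | coffee
  4   | dog | yellow | Alpha | engineer | tea
  5   | fish | blue | Gamma | doctor | milk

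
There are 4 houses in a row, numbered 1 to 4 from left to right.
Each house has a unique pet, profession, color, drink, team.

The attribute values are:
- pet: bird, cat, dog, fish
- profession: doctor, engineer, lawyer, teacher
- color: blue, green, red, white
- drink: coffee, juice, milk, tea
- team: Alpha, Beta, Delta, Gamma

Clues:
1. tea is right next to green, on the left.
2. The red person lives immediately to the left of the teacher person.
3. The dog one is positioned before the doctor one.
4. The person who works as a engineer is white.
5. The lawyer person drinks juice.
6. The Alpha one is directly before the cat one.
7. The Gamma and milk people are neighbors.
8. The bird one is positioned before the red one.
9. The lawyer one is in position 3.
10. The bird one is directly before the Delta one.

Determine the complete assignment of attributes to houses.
Solution:

House | Pet | Profession | Color | Drink | Team
-----------------------------------------------
  1   | dog | engineer | white | tea | Gamma
  2   | bird | doctor | green | milk | Alpha
  3   | cat | lawyer | red | juice | Delta
  4   | fish | teacher | blue | coffee | Beta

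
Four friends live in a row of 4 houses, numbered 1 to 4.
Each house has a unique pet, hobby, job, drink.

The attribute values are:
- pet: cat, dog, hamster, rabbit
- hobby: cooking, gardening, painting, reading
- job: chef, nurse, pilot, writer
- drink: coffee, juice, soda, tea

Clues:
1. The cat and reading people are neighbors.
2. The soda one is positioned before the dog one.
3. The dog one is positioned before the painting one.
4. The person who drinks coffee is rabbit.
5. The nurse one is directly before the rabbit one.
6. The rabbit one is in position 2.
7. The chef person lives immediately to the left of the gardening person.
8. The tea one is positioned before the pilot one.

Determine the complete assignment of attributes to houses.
Solution:

House | Pet | Hobby | Job | Drink
---------------------------------
  1   | cat | cooking | nurse | soda
  2   | rabbit | reading | chef | coffee
  3   | dog | gardening | writer | tea
  4   | hamster | painting | pilot | juice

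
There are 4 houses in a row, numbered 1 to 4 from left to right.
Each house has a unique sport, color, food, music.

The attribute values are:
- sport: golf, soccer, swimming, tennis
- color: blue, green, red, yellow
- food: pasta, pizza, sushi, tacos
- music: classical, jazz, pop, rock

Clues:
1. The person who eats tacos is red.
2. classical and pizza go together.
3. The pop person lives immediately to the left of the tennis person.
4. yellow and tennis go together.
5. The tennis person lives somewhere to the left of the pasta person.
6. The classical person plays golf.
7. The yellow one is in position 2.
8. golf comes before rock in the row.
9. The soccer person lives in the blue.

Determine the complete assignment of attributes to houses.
Solution:

House | Sport | Color | Food | Music
------------------------------------
  1   | swimming | red | tacos | pop
  2   | tennis | yellow | sushi | jazz
  3   | golf | green | pizza | classical
  4   | soccer | blue | pasta | rock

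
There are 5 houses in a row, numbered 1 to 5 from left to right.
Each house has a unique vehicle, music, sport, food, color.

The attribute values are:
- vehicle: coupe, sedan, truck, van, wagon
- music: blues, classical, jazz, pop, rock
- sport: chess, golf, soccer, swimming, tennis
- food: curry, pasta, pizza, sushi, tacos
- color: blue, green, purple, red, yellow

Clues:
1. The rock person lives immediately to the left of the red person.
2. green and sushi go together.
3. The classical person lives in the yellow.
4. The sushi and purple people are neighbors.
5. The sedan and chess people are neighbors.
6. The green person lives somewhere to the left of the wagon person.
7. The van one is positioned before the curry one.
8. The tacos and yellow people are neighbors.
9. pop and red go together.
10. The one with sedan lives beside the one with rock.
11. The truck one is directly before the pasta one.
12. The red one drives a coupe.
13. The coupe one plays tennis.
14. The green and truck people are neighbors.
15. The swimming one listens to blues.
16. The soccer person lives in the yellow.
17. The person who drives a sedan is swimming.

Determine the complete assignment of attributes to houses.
Solution:

House | Vehicle | Music | Sport | Food | Color
----------------------------------------------
  1   | sedan | blues | swimming | sushi | green
  2   | truck | rock | chess | pizza | purple
  3   | coupe | pop | tennis | pasta | red
  4   | van | jazz | golf | tacos | blue
  5   | wagon | classical | soccer | curry | yellow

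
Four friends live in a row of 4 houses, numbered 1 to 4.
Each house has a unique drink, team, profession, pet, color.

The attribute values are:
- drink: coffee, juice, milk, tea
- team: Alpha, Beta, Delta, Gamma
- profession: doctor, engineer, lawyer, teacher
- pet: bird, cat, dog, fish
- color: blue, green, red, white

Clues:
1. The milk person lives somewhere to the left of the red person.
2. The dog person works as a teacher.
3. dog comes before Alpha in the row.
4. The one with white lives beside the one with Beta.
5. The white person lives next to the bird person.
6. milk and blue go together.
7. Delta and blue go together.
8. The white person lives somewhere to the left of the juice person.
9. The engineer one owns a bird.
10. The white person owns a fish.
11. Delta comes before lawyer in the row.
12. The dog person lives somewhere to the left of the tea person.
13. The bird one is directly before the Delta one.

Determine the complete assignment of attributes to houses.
Solution:

House | Drink | Team | Profession | Pet | Color
-----------------------------------------------
  1   | coffee | Gamma | doctor | fish | white
  2   | juice | Beta | engineer | bird | green
  3   | milk | Delta | teacher | dog | blue
  4   | tea | Alpha | lawyer | cat | red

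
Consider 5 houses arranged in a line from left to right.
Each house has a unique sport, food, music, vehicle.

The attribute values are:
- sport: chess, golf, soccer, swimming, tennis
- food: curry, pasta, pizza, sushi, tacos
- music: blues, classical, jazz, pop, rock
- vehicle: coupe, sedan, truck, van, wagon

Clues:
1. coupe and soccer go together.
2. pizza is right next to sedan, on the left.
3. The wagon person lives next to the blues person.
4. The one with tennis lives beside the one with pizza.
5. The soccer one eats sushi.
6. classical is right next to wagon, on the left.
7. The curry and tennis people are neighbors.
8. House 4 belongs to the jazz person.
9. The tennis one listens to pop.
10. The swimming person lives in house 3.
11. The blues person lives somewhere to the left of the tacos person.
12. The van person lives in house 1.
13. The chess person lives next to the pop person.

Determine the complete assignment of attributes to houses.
Solution:

House | Sport | Food | Music | Vehicle
--------------------------------------
  1   | chess | curry | classical | van
  2   | tennis | pasta | pop | wagon
  3   | swimming | pizza | blues | truck
  4   | golf | tacos | jazz | sedan
  5   | soccer | sushi | rock | coupe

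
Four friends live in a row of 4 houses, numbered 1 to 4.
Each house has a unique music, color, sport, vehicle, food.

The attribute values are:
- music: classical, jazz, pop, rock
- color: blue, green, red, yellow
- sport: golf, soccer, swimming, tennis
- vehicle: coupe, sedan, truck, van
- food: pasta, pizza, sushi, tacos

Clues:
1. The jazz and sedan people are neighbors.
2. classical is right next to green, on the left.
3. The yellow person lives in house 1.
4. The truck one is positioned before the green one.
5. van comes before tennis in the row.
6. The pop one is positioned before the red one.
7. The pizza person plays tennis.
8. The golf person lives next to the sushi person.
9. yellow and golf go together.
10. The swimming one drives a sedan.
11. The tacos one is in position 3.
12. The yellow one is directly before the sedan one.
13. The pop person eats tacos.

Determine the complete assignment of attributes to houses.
Solution:

House | Music | Color | Sport | Vehicle | Food
----------------------------------------------
  1   | jazz | yellow | golf | truck | pasta
  2   | classical | blue | swimming | sedan | sushi
  3   | pop | green | soccer | van | tacos
  4   | rock | red | tennis | coupe | pizza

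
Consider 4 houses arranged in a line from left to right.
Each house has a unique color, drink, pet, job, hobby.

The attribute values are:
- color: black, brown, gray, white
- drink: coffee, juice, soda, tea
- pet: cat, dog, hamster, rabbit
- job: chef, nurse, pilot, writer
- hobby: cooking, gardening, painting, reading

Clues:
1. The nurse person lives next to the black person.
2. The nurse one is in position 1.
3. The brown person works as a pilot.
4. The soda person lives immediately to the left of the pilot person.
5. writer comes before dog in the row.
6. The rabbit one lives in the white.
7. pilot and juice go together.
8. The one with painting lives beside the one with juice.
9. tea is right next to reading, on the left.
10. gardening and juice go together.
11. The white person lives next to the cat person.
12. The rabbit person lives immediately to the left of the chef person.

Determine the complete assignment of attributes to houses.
Solution:

House | Color | Drink | Pet | Job | Hobby
-----------------------------------------
  1   | white | tea | rabbit | nurse | cooking
  2   | black | coffee | cat | chef | reading
  3   | gray | soda | hamster | writer | painting
  4   | brown | juice | dog | pilot | gardening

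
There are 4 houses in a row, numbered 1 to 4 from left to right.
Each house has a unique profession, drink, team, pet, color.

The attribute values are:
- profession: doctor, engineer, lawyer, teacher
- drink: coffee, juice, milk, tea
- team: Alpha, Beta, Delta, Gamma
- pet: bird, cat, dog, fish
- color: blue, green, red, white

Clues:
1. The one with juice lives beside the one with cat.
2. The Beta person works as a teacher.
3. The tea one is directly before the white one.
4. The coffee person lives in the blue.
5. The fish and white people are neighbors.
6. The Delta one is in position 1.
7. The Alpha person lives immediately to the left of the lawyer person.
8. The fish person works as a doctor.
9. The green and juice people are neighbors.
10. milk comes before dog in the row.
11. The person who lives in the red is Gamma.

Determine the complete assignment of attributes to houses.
Solution:

House | Profession | Drink | Team | Pet | Color
-----------------------------------------------
  1   | doctor | tea | Delta | fish | green
  2   | engineer | juice | Alpha | bird | white
  3   | lawyer | milk | Gamma | cat | red
  4   | teacher | coffee | Beta | dog | blue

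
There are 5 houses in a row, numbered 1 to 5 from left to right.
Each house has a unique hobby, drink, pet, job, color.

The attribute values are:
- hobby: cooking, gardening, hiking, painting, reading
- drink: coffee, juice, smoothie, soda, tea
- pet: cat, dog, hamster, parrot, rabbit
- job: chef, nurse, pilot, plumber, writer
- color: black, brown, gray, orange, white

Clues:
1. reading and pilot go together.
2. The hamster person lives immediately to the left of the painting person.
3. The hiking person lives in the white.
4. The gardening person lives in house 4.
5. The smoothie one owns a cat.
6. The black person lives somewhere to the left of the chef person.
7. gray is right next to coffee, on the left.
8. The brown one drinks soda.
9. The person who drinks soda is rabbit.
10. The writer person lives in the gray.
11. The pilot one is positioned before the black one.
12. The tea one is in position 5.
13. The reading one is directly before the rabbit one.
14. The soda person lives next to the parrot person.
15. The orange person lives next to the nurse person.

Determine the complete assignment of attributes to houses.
Solution:

House | Hobby | Drink | Pet | Job | Color
-----------------------------------------
  1   | cooking | smoothie | cat | writer | gray
  2   | reading | coffee | hamster | pilot | orange
  3   | painting | soda | rabbit | nurse | brown
  4   | gardening | juice | parrot | plumber | black
  5   | hiking | tea | dog | chef | white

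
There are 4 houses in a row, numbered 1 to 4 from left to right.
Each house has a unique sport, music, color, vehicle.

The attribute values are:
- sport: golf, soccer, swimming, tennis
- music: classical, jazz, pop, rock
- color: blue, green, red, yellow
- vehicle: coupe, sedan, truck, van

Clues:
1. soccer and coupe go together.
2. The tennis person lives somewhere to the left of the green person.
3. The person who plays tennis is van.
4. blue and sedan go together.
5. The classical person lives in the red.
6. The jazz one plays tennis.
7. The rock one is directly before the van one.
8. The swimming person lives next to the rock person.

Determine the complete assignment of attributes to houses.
Solution:

House | Sport | Music | Color | Vehicle
---------------------------------------
  1   | swimming | classical | red | truck
  2   | golf | rock | blue | sedan
  3   | tennis | jazz | yellow | van
  4   | soccer | pop | green | coupe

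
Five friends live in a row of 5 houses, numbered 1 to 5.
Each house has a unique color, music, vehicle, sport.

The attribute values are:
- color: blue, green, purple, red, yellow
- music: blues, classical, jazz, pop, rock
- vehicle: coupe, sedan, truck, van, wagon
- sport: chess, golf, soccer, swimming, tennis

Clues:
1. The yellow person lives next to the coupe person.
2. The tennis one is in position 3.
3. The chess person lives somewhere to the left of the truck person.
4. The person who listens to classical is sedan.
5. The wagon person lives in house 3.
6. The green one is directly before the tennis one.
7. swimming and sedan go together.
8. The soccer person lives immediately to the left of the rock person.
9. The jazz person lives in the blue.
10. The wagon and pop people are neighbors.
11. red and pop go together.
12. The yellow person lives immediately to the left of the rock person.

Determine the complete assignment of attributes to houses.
Solution:

House | Color | Music | Vehicle | Sport
---------------------------------------
  1   | yellow | blues | van | soccer
  2   | green | rock | coupe | chess
  3   | blue | jazz | wagon | tennis
  4   | red | pop | truck | golf
  5   | purple | classical | sedan | swimming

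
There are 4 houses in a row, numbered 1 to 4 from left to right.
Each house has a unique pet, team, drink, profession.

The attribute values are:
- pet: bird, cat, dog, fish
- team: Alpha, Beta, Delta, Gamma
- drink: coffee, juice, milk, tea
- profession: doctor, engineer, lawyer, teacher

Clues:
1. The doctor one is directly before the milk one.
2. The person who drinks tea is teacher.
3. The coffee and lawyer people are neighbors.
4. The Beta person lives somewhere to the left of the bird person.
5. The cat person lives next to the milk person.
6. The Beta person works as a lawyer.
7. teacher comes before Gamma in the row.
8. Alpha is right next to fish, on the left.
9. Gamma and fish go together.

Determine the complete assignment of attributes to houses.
Solution:

House | Pet | Team | Drink | Profession
---------------------------------------
  1   | cat | Delta | coffee | doctor
  2   | dog | Beta | milk | lawyer
  3   | bird | Alpha | tea | teacher
  4   | fish | Gamma | juice | engineer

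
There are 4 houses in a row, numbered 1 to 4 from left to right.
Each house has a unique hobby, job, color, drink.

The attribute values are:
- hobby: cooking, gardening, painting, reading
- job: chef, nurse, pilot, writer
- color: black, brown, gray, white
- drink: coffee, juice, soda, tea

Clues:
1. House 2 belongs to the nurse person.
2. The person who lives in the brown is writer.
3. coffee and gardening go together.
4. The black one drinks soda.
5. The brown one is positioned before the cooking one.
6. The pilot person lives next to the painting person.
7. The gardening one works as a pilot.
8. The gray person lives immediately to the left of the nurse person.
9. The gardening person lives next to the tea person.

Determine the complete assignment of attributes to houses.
Solution:

House | Hobby | Job | Color | Drink
-----------------------------------
  1   | gardening | pilot | gray | coffee
  2   | painting | nurse | white | tea
  3   | reading | writer | brown | juice
  4   | cooking | chef | black | soda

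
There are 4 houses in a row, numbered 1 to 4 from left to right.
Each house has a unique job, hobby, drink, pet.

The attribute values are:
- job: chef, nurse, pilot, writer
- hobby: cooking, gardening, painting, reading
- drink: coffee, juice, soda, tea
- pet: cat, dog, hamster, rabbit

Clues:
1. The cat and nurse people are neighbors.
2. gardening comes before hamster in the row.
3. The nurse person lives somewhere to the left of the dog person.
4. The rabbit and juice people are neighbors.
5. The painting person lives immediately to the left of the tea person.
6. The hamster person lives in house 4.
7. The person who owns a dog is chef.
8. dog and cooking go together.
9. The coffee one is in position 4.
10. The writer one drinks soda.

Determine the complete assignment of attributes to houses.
Solution:

House | Job | Hobby | Drink | Pet
---------------------------------
  1   | writer | painting | soda | cat
  2   | nurse | gardening | tea | rabbit
  3   | chef | cooking | juice | dog
  4   | pilot | reading | coffee | hamster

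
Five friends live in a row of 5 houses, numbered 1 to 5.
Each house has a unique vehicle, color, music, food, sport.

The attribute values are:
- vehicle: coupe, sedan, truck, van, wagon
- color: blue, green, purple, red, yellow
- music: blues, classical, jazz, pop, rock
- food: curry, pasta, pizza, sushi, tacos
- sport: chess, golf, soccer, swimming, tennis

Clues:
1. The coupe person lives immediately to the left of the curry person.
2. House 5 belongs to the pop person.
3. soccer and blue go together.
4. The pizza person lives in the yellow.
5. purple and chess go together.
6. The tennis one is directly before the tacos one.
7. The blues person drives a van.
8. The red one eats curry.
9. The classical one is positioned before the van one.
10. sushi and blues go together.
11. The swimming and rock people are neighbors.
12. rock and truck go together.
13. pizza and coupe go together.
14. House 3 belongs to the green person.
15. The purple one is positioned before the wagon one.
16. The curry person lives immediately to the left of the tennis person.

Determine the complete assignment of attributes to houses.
Solution:

House | Vehicle | Color | Music | Food | Sport
----------------------------------------------
  1   | coupe | yellow | classical | pizza | swimming
  2   | truck | red | rock | curry | golf
  3   | van | green | blues | sushi | tennis
  4   | sedan | purple | jazz | tacos | chess
  5   | wagon | blue | pop | pasta | soccer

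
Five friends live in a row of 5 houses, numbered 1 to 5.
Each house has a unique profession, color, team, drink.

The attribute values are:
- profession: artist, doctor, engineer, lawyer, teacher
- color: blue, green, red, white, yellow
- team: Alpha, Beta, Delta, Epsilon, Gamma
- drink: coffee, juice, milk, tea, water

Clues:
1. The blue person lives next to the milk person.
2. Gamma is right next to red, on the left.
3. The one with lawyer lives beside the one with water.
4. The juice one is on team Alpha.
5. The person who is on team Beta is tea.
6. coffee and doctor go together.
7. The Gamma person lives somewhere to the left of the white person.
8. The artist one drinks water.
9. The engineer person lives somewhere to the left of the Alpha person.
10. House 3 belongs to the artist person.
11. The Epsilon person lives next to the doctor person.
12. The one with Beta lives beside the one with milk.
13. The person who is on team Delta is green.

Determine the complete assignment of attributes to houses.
Solution:

House | Profession | Color | Team | Drink
-----------------------------------------
  1   | engineer | blue | Beta | tea
  2   | lawyer | yellow | Gamma | milk
  3   | artist | red | Epsilon | water
  4   | doctor | green | Delta | coffee
  5   | teacher | white | Alpha | juice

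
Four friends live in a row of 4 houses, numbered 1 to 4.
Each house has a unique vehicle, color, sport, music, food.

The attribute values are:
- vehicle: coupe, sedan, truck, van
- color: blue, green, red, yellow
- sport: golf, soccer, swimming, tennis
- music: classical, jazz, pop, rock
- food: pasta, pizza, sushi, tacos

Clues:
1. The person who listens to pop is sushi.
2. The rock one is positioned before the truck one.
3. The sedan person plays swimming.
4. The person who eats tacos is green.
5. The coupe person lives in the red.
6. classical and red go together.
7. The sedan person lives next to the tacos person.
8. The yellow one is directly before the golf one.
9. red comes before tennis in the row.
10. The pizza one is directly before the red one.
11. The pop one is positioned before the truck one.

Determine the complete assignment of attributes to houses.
Solution:

House | Vehicle | Color | Sport | Music | Food
----------------------------------------------
  1   | van | yellow | soccer | rock | pizza
  2   | coupe | red | golf | classical | pasta
  3   | sedan | blue | swimming | pop | sushi
  4   | truck | green | tennis | jazz | tacos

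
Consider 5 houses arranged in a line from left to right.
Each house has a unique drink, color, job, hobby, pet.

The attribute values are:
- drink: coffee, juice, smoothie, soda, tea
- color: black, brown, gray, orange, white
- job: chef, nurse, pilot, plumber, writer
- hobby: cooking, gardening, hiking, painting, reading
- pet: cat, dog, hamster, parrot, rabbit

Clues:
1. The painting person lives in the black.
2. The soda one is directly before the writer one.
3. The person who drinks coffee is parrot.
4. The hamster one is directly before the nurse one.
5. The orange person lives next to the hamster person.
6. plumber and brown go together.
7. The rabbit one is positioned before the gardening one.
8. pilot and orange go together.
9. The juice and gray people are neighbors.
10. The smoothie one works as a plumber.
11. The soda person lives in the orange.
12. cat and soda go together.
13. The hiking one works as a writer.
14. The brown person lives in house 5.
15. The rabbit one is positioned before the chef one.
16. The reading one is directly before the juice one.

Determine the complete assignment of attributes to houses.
Solution:

House | Drink | Color | Job | Hobby | Pet
-----------------------------------------
  1   | soda | orange | pilot | reading | cat
  2   | juice | white | writer | hiking | hamster
  3   | tea | gray | nurse | cooking | rabbit
  4   | coffee | black | chef | painting | parrot
  5   | smoothie | brown | plumber | gardening | dog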